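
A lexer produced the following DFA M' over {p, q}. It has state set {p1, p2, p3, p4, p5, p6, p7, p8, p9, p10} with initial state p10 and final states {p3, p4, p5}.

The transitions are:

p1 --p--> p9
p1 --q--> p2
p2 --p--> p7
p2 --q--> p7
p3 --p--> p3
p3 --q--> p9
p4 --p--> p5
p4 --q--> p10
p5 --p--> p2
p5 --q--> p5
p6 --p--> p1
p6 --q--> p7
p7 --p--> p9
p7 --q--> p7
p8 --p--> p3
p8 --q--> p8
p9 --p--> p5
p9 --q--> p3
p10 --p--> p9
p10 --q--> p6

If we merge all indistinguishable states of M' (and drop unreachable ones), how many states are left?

8

States {p4,p8} cannot be reached from the start state, so discard them.
Initial partition by acceptance: {p3,p5} | {p1,p2,p6,p7,p9,p10}.
Refine {p3,p5} on symbol p: members go to different blocks, giving {p3} and {p5}.
On input p, block {p1,p2,p6,p7,p9,p10} splits into {p1,p2,p6,p7,p10} and {p9}.
Refine {p1,p2,p6,p7,p10} on symbol p: members go to different blocks, giving {p1,p7,p10} and {p2,p6}.
Refine {p1,p7,p10} on symbol q: members go to different blocks, giving {p1,p10} and {p7}.
On input p, block {p2,p6} splits into {p2} and {p6}.
Split {p1,p10} by δ(·,q) → {p1} and {p10}.
Stable partition: {p3} | {p1} | {p5} | {p9} | {p2} | {p7} | {p6} | {p10} — 8 equivalence classes.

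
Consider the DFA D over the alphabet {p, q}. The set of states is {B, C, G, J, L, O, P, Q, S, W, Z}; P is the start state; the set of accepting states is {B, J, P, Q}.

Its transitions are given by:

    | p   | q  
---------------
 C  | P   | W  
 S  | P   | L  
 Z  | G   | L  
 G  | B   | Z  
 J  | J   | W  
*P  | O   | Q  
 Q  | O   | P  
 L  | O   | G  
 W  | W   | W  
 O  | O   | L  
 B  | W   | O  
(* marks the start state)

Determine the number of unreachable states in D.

3

No path from P leads to C, J, S; the other 8 states are all reachable.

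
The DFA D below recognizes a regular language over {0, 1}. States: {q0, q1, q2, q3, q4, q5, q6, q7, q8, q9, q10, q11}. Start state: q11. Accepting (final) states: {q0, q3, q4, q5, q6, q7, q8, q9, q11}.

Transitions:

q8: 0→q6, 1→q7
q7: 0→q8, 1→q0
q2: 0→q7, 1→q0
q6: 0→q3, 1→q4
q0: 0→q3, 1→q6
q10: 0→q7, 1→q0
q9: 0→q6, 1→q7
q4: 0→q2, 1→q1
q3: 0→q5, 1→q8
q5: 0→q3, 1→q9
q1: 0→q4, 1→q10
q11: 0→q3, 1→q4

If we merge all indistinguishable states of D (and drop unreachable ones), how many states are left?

8

Initial partition by acceptance: {q0,q3,q4,q5,q6,q7,q8,q9,q11} | {q1,q2,q10}.
Refine {q0,q3,q4,q5,q6,q7,q8,q9,q11} on symbol 0: members go to different blocks, giving {q0,q3,q5,q6,q7,q8,q9,q11} and {q4}.
Split {q0,q3,q5,q6,q7,q8,q9,q11} by δ(·,1) → {q0,q3,q5,q7,q8,q9} and {q6,q11}.
Split {q0,q3,q5,q7,q8,q9} by δ(·,0) → {q0,q3,q5,q7} and {q8,q9}.
Split {q0,q3,q5,q7} by δ(·,0) → {q0,q3,q5} and {q7}.
On input 1, block {q0,q3,q5} splits into {q3,q5} and {q0}.
Refine {q1,q2,q10} on symbol 0: members go to different blocks, giving {q2,q10} and {q1}.
Stable partition: {q3,q5} | {q2,q10} | {q4} | {q6,q11} | {q8,q9} | {q7} | {q0} | {q1} — 8 equivalence classes.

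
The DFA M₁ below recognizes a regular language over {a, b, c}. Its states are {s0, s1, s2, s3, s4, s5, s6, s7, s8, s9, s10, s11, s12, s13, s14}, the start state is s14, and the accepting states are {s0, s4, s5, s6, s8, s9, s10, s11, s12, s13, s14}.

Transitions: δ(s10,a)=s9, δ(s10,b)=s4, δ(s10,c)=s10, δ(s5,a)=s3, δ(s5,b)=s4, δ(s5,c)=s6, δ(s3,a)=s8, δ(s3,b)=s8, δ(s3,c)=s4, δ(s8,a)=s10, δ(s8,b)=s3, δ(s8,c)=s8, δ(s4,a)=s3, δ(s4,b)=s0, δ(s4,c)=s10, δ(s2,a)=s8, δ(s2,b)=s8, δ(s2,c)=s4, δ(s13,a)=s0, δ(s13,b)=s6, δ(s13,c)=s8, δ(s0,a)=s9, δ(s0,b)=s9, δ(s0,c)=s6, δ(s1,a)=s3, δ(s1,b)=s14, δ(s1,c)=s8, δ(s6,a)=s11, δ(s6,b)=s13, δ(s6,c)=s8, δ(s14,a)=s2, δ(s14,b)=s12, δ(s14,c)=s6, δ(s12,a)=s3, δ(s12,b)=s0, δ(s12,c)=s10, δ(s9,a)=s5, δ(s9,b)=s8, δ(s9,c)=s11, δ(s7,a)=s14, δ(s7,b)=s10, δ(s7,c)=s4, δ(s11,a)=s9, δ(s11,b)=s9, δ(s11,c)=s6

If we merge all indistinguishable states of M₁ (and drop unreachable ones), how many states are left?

8

First remove the unreachable states {s1,s7}; 13 states remain.
Initial partition by acceptance: {s0,s4,s5,s6,s8,s9,s10,s11,s12,s13,s14} | {s2,s3}.
Split {s0,s4,s5,s6,s8,s9,s10,s11,s12,s13,s14} by δ(·,a) → {s0,s6,s8,s9,s10,s11,s13} and {s4,s5,s12,s14}.
On input a, block {s0,s6,s8,s9,s10,s11,s13} splits into {s0,s6,s8,s10,s11,s13} and {s9}.
On input a, block {s0,s6,s8,s10,s11,s13} splits into {s0,s10,s11} and {s6,s8,s13}.
On input b, block {s0,s10,s11} splits into {s0,s11} and {s10}.
Refine {s4,s5,s12,s14} on symbol b: members go to different blocks, giving {s4,s12} and {s5,s14}.
Split {s6,s8,s13} by δ(·,a) → {s6,s13} and {s8}.
No further refinement is possible. Final partition (8 blocks): {s0,s11} | {s2,s3} | {s4,s12} | {s9} | {s6,s13} | {s10} | {s5,s14} | {s8}.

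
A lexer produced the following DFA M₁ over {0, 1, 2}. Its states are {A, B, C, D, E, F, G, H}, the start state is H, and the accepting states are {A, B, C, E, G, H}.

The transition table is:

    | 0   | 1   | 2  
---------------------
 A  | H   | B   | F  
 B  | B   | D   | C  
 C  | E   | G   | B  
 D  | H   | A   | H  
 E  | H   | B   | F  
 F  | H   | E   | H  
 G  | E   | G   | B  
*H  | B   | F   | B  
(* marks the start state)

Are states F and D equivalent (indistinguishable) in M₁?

Yes

P0 = {A,B,C,E,G,H} | {D,F}.
Split {A,B,C,E,G,H} by δ(·,1) → {A,C,E,G} and {B,H}.
Refine {A,C,E,G} on symbol 0: members go to different blocks, giving {A,E} and {C,G}.
On input 2, block {B,H} splits into {B} and {H}.
The partition is now stable with 5 blocks: {A,E} | {D,F} | {B} | {C,G} | {H}.
F and D lie in the same block of the stable partition, so they are equivalent — no string distinguishes them.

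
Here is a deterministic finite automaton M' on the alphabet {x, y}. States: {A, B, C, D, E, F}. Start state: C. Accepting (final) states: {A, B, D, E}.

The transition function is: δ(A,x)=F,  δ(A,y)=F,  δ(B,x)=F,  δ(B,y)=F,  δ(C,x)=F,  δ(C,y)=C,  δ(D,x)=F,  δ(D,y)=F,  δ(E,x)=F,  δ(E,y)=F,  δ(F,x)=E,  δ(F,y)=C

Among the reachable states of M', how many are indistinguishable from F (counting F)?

First remove the unreachable states {A,B,D}; 3 states remain.
Start with accepting vs non-accepting: {E} | {C,F}.
On input x, block {C,F} splits into {C} and {F}.
Stable partition: {E} | {C} | {F} — 3 equivalence classes.
State F belongs to the block {F}, which has 1 states.

1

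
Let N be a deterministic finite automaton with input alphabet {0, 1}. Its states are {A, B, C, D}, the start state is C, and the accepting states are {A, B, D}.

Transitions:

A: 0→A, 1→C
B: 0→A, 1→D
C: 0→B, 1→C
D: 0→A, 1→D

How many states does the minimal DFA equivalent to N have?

3

Every state is reachable, so we keep all 4.
Start with accepting vs non-accepting: {A,B,D} | {C}.
Refine {A,B,D} on symbol 1: members go to different blocks, giving {B,D} and {A}.
Stable partition: {B,D} | {C} | {A} — 3 equivalence classes.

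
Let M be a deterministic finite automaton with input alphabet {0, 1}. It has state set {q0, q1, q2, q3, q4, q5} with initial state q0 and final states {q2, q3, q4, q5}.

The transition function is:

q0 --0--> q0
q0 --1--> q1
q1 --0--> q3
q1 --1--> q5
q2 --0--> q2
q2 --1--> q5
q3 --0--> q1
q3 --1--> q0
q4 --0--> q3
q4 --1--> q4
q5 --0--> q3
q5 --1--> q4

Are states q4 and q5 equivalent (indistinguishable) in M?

Yes

Reachable states from the start: {q0,q1,q3,q4,q5}. Unreachable: {q2} — drop them.
P0 = {q3,q4,q5} | {q0,q1}.
Split {q3,q4,q5} by δ(·,0) → {q4,q5} and {q3}.
On input 0, block {q0,q1} splits into {q0} and {q1}.
Stable partition: {q4,q5} | {q0} | {q3} | {q1} — 4 equivalence classes.
q4 and q5 lie in the same block of the stable partition, so they are equivalent — no string distinguishes them.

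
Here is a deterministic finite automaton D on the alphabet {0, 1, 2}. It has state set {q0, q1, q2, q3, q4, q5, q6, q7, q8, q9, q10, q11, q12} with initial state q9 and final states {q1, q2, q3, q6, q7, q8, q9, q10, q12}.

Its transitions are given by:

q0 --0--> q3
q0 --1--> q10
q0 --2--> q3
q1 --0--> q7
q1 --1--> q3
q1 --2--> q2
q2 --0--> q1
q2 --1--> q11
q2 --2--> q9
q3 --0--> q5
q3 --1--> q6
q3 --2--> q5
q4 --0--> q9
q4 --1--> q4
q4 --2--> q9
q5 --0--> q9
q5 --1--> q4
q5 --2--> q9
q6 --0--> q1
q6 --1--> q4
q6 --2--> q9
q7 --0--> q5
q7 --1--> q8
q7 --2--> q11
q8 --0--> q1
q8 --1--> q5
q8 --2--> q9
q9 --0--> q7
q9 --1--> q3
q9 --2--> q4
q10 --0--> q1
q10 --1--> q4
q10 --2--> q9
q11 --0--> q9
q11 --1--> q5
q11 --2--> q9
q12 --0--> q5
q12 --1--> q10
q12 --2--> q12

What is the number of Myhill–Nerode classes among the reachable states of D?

5

States {q0,q10,q12} cannot be reached from the start state, so discard them.
P0 = {q1,q2,q3,q6,q7,q8,q9} | {q4,q5,q11}.
Split {q1,q2,q3,q6,q7,q8,q9} by δ(·,0) → {q1,q2,q6,q8,q9} and {q3,q7}.
On input 0, block {q1,q2,q6,q8,q9} splits into {q2,q6,q8} and {q1,q9}.
Refine {q1,q9} on symbol 2: members go to different blocks, giving {q1} and {q9}.
No further refinement is possible. Final partition (5 blocks): {q2,q6,q8} | {q4,q5,q11} | {q3,q7} | {q1} | {q9}.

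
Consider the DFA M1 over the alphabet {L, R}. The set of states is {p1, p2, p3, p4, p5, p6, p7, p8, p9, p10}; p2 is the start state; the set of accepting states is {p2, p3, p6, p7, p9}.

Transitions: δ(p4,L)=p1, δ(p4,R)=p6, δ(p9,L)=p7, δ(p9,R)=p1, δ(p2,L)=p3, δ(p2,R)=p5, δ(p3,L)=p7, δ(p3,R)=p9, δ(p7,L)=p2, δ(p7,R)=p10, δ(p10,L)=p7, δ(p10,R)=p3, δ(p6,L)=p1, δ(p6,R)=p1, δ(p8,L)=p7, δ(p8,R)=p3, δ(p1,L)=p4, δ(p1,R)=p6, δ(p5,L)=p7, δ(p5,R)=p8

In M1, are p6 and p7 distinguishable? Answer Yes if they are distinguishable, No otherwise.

Initial partition by acceptance: {p2,p3,p6,p7,p9} | {p1,p4,p5,p8,p10}.
On input L, block {p2,p3,p6,p7,p9} splits into {p2,p3,p7,p9} and {p6}.
Split {p2,p3,p7,p9} by δ(·,R) → {p2,p7,p9} and {p3}.
Split {p2,p7,p9} by δ(·,L) → {p7,p9} and {p2}.
Refine {p7,p9} on symbol L: members go to different blocks, giving {p7} and {p9}.
Refine {p1,p4,p5,p8,p10} on symbol L: members go to different blocks, giving {p5,p8,p10} and {p1,p4}.
On input R, block {p5,p8,p10} splits into {p8,p10} and {p5}.
The partition is now stable with 8 blocks: {p7} | {p8,p10} | {p6} | {p3} | {p2} | {p9} | {p1,p4} | {p5}.
p6 and p7 end up in different blocks, so they are distinguishable. For instance, the string 'L' is accepted from only p7.

Yes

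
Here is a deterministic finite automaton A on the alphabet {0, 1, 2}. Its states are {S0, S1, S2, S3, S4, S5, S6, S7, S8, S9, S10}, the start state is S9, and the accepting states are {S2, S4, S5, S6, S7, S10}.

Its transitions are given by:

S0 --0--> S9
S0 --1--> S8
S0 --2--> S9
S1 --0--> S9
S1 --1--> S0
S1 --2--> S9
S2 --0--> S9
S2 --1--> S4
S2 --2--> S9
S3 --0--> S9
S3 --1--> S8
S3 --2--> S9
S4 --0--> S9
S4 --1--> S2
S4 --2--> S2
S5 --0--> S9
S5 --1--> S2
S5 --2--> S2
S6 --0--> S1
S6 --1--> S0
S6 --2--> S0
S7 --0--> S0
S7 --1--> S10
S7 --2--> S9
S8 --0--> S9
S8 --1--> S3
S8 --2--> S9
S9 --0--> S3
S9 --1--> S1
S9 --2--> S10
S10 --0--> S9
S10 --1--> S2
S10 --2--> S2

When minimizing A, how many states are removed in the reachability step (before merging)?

3

BFS from S9 reaches {S0, S1, S2, S3, S4, S8, S9, S10}; the 3 state(s) S5, S6, S7 are never visited.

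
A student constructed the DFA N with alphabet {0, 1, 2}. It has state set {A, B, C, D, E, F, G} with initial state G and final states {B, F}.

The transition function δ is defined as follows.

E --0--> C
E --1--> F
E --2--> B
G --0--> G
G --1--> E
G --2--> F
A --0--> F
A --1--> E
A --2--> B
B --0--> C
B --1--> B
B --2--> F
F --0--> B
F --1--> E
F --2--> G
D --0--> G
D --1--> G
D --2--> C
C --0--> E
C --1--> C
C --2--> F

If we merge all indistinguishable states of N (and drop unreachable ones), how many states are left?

5

Reachable states from the start: {B,C,E,F,G}. Unreachable: {A,D} — drop them.
Initial partition by acceptance: {B,F} | {C,E,G}.
Refine {B,F} on symbol 0: members go to different blocks, giving {B} and {F}.
Refine {C,E,G} on symbol 1: members go to different blocks, giving {C,G} and {E}.
Refine {C,G} on symbol 0: members go to different blocks, giving {C} and {G}.
The partition is now stable with 5 blocks: {B} | {C} | {F} | {E} | {G}.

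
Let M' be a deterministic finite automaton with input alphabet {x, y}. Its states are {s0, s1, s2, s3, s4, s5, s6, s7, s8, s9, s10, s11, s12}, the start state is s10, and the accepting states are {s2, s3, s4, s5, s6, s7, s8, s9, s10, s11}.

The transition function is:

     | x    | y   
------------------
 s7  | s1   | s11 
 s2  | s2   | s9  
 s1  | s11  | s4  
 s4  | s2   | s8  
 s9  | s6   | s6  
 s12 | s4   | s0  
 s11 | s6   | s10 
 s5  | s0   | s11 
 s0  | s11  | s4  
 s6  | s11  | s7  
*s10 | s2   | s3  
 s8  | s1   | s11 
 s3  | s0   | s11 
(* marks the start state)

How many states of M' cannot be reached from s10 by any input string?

Starting at s10 and following transitions, the reachable set is {s0, s1, s2, s3, s4, s6, s7, s8, s9, s10, s11}. That leaves s5, s12 unreachable — 2 in total.

2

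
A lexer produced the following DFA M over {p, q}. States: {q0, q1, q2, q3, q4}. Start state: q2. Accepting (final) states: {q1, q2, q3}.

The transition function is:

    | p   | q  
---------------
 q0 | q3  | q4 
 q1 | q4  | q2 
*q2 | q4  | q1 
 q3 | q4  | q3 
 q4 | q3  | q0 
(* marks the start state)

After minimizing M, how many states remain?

2

P0 = {q1,q2,q3} | {q0,q4}.
The partition is now stable with 2 blocks: {q1,q2,q3} | {q0,q4}.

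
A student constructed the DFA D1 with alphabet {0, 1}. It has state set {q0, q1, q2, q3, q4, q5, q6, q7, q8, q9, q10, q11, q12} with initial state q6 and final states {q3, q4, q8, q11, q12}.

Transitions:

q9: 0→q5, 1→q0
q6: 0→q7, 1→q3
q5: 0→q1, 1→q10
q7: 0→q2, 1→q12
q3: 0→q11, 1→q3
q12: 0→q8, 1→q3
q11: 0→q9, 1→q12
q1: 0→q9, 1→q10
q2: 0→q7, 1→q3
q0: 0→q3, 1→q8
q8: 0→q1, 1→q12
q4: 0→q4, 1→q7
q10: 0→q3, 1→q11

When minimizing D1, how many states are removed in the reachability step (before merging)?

1

No path from q6 leads to q4; the other 12 states are all reachable.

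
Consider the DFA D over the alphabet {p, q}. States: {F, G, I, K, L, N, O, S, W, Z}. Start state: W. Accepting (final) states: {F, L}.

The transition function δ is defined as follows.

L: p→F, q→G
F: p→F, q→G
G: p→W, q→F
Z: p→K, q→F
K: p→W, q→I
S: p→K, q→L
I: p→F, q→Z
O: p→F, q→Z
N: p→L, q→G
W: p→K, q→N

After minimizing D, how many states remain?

4

First remove the unreachable states {O,S}; 8 states remain.
Initial partition by acceptance: {F,L} | {G,I,K,N,W,Z}.
Refine {G,I,K,N,W,Z} on symbol p: members go to different blocks, giving {G,K,W,Z} and {I,N}.
Split {G,K,W,Z} by δ(·,q) → {K,W} and {G,Z}.
The partition is now stable with 4 blocks: {F,L} | {K,W} | {I,N} | {G,Z}.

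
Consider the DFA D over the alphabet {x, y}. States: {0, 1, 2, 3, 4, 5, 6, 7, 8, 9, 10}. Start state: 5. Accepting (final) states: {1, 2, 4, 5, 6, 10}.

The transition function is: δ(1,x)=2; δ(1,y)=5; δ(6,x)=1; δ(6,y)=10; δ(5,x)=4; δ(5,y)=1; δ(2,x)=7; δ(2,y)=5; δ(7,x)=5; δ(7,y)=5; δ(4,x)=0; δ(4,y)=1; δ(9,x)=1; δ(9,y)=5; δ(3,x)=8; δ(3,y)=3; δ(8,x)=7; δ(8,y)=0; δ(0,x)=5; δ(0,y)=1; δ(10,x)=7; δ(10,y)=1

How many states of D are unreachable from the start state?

5

Starting at 5 and following transitions, the reachable set is {0, 1, 2, 4, 5, 7}. That leaves 3, 6, 8, 9, 10 unreachable — 5 in total.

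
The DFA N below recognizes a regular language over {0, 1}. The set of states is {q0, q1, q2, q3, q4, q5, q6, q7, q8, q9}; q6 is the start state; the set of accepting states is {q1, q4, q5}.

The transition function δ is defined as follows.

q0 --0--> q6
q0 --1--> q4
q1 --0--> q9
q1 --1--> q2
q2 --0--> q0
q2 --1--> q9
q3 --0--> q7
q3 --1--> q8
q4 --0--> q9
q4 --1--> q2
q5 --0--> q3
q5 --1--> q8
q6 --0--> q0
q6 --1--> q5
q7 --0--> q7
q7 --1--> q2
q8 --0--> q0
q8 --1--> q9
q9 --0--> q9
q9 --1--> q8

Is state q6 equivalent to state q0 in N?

Reachable states from the start: {q0,q2,q3,q4,q5,q6,q7,q8,q9}. Unreachable: {q1} — drop them.
P0 = {q4,q5} | {q0,q2,q3,q6,q7,q8,q9}.
Refine {q0,q2,q3,q6,q7,q8,q9} on symbol 1: members go to different blocks, giving {q2,q3,q7,q8,q9} and {q0,q6}.
Split {q2,q3,q7,q8,q9} by δ(·,0) → {q3,q7,q9} and {q2,q8}.
The partition is now stable with 4 blocks: {q4,q5} | {q3,q7,q9} | {q0,q6} | {q2,q8}.
q6 and q0 lie in the same block of the stable partition, so they are equivalent — no string distinguishes them.

Yes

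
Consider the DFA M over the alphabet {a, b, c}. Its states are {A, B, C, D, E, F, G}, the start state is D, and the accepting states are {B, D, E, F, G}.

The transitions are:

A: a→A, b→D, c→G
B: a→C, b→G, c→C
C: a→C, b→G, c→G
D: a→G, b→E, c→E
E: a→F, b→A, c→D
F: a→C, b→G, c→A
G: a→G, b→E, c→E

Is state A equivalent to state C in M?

Yes

States {B} cannot be reached from the start state, so discard them.
P0 = {D,E,F,G} | {A,C}.
Refine {D,E,F,G} on symbol a: members go to different blocks, giving {D,E,G} and {F}.
Split {D,E,G} by δ(·,a) → {D,G} and {E}.
No further refinement is possible. Final partition (4 blocks): {D,G} | {A,C} | {F} | {E}.
A and C lie in the same block of the stable partition, so they are equivalent — no string distinguishes them.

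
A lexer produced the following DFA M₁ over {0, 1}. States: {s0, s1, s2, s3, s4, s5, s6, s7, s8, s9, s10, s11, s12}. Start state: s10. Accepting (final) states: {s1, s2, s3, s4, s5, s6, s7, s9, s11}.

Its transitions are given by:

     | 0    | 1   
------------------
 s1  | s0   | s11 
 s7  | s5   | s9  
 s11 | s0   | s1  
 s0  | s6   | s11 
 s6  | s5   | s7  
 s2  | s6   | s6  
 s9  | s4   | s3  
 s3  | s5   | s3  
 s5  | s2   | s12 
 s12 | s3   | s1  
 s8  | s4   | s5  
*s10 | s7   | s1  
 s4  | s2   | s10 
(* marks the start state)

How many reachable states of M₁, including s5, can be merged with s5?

States {s8} cannot be reached from the start state, so discard them.
Initial partition by acceptance: {s1,s2,s3,s4,s5,s6,s7,s9,s11} | {s0,s10,s12}.
Split {s1,s2,s3,s4,s5,s6,s7,s9,s11} by δ(·,0) → {s2,s3,s4,s5,s6,s7,s9} and {s1,s11}.
Split {s2,s3,s4,s5,s6,s7,s9} by δ(·,1) → {s2,s3,s6,s7,s9} and {s4,s5}.
On input 0, block {s2,s3,s6,s7,s9} splits into {s3,s6,s7,s9} and {s2}.
The partition is now stable with 5 blocks: {s3,s6,s7,s9} | {s0,s10,s12} | {s1,s11} | {s4,s5} | {s2}.
State s5 belongs to the block {s4,s5}, which has 2 states.

2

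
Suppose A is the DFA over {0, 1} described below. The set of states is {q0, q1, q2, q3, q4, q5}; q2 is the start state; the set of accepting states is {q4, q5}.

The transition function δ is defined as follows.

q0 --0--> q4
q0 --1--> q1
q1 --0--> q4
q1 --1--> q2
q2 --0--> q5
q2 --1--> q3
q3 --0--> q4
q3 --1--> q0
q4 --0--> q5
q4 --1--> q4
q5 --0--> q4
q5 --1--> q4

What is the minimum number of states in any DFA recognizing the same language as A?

2

P0 = {q4,q5} | {q0,q1,q2,q3}.
The partition is now stable with 2 blocks: {q4,q5} | {q0,q1,q2,q3}.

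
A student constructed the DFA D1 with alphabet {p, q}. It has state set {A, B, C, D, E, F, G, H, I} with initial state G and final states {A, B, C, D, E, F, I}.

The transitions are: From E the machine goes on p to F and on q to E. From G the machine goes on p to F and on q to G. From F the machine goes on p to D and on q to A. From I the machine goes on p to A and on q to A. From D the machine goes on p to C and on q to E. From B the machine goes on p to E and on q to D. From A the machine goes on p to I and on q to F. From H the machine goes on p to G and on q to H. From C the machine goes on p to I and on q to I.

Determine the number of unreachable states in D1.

No path from G leads to B, H; the other 7 states are all reachable.

2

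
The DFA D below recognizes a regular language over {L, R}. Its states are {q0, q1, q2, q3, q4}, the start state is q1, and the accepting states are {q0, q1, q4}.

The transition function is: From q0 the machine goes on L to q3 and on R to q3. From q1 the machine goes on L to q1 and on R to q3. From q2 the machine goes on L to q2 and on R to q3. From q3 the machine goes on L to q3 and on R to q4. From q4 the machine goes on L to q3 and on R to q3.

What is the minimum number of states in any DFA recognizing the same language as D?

3

First remove the unreachable states {q0,q2}; 3 states remain.
P0 = {q1,q4} | {q3}.
On input L, block {q1,q4} splits into {q1} and {q4}.
No further refinement is possible. Final partition (3 blocks): {q1} | {q3} | {q4}.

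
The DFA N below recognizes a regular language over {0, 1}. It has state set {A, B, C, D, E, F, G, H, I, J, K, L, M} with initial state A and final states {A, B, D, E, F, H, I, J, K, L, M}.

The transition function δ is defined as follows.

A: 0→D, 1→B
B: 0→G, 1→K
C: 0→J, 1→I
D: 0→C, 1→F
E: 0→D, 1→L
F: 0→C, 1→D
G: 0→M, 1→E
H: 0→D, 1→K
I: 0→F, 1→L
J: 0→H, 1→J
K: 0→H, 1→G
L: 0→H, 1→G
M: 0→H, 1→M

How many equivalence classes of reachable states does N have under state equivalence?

7

Start with accepting vs non-accepting: {A,B,D,E,F,H,I,J,K,L,M} | {C,G}.
Split {A,B,D,E,F,H,I,J,K,L,M} by δ(·,0) → {A,E,H,I,J,K,L,M} and {B,D,F}.
Refine {A,E,H,I,J,K,L,M} on symbol 0: members go to different blocks, giving {A,E,H,I} and {J,K,L,M}.
Refine {A,E,H,I} on symbol 1: members go to different blocks, giving {E,H,I} and {A}.
On input 1, block {B,D,F} splits into {D,F} and {B}.
Refine {J,K,L,M} on symbol 1: members go to different blocks, giving {J,M} and {K,L}.
The partition is now stable with 7 blocks: {E,H,I} | {C,G} | {D,F} | {J,M} | {A} | {B} | {K,L}.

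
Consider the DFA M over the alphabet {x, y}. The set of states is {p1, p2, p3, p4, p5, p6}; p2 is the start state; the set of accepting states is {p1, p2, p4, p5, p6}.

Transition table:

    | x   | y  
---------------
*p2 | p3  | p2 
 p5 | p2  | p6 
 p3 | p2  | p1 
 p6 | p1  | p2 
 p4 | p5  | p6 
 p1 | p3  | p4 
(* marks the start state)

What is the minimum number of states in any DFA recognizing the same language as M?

Initial partition by acceptance: {p1,p2,p4,p5,p6} | {p3}.
Split {p1,p2,p4,p5,p6} by δ(·,x) → {p4,p5,p6} and {p1,p2}.
On input x, block {p4,p5,p6} splits into {p5,p6} and {p4}.
On input y, block {p5,p6} splits into {p5} and {p6}.
Refine {p1,p2} on symbol y: members go to different blocks, giving {p1} and {p2}.
The partition is now stable with 6 blocks: {p5} | {p3} | {p1} | {p4} | {p6} | {p2}.

6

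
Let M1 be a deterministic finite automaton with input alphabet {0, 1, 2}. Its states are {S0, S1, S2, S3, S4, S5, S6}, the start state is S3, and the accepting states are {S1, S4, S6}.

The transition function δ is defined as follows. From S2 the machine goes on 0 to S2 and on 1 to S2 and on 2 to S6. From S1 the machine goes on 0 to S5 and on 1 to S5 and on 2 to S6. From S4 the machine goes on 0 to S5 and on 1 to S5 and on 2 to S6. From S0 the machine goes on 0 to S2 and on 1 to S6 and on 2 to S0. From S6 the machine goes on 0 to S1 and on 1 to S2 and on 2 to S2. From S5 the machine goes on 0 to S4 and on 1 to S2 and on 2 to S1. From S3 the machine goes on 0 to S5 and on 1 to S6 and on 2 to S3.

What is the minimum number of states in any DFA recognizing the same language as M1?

5

First remove the unreachable states {S0}; 6 states remain.
Start with accepting vs non-accepting: {S1,S4,S6} | {S2,S3,S5}.
On input 0, block {S1,S4,S6} splits into {S1,S4} and {S6}.
Split {S2,S3,S5} by δ(·,0) → {S2,S3} and {S5}.
On input 0, block {S2,S3} splits into {S2} and {S3}.
Stable partition: {S1,S4} | {S2} | {S6} | {S5} | {S3} — 5 equivalence classes.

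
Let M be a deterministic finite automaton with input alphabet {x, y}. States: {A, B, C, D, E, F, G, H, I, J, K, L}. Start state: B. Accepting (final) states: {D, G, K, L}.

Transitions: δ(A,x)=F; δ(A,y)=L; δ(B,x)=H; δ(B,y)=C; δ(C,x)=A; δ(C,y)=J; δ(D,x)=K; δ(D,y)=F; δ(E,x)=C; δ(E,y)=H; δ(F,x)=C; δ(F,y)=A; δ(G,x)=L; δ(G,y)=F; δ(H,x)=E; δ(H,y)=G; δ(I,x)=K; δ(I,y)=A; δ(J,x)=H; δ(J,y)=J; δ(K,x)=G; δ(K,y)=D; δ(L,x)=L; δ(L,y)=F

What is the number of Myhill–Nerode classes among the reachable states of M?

Reachable states from the start: {A,B,C,E,F,G,H,J,L}. Unreachable: {D,I,K} — drop them.
Start with accepting vs non-accepting: {G,L} | {A,B,C,E,F,H,J}.
Split {A,B,C,E,F,H,J} by δ(·,y) → {B,C,E,F,J} and {A,H}.
Refine {B,C,E,F,J} on symbol x: members go to different blocks, giving {B,C,J} and {E,F}.
No further refinement is possible. Final partition (4 blocks): {G,L} | {B,C,J} | {A,H} | {E,F}.

4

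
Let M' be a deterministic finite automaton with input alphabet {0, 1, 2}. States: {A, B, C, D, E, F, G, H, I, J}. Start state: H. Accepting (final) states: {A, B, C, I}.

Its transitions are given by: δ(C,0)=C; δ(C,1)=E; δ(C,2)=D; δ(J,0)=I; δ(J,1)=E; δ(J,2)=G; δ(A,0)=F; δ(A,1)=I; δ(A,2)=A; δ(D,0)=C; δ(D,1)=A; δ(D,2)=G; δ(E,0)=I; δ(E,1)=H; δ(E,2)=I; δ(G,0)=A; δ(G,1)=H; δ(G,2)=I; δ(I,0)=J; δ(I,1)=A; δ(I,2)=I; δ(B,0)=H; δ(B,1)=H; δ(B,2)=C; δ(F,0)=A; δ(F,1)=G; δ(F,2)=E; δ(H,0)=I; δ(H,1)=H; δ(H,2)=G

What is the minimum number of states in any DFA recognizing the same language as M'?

4

First remove the unreachable states {B,C,D}; 7 states remain.
P0 = {A,I} | {E,F,G,H,J}.
On input 2, block {E,F,G,H,J} splits into {F,H,J} and {E,G}.
Refine {F,H,J} on symbol 1: members go to different blocks, giving {F,J} and {H}.
No further refinement is possible. Final partition (4 blocks): {A,I} | {F,J} | {E,G} | {H}.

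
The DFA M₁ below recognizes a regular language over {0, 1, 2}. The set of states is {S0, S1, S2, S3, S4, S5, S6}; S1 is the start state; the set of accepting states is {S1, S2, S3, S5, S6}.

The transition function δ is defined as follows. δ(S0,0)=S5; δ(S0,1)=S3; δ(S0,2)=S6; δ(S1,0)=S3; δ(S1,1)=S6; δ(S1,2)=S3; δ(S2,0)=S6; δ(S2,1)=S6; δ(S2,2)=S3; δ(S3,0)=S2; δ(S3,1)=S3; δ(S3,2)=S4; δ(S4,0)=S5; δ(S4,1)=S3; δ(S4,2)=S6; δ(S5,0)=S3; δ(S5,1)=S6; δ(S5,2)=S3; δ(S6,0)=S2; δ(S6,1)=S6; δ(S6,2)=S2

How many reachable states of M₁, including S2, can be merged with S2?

1

First remove the unreachable states {S0}; 6 states remain.
Start with accepting vs non-accepting: {S1,S2,S3,S5,S6} | {S4}.
Split {S1,S2,S3,S5,S6} by δ(·,2) → {S1,S2,S5,S6} and {S3}.
Refine {S1,S2,S5,S6} on symbol 0: members go to different blocks, giving {S1,S5} and {S2,S6}.
On input 2, block {S2,S6} splits into {S2} and {S6}.
Stable partition: {S1,S5} | {S4} | {S3} | {S2} | {S6} — 5 equivalence classes.
State S2 belongs to the block {S2}, which has 1 states.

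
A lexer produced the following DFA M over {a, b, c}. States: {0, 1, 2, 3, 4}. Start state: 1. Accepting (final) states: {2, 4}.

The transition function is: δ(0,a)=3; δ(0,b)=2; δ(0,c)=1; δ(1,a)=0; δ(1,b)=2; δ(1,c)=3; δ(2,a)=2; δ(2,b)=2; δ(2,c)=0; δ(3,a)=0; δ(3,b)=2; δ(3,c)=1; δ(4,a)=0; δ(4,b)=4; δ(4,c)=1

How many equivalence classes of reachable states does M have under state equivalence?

Reachable states from the start: {0,1,2,3}. Unreachable: {4} — drop them.
Initial partition by acceptance: {2} | {0,1,3}.
Stable partition: {2} | {0,1,3} — 2 equivalence classes.

2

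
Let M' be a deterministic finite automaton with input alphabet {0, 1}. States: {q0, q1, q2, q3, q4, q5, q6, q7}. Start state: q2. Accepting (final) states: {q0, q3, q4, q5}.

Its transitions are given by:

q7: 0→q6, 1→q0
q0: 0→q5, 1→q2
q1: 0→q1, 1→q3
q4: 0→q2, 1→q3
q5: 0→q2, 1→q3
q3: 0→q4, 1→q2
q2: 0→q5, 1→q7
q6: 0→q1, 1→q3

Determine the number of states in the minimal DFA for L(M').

Start with accepting vs non-accepting: {q0,q3,q4,q5} | {q1,q2,q6,q7}.
Split {q0,q3,q4,q5} by δ(·,0) → {q0,q3} and {q4,q5}.
Refine {q1,q2,q6,q7} on symbol 0: members go to different blocks, giving {q1,q6,q7} and {q2}.
No further refinement is possible. Final partition (4 blocks): {q0,q3} | {q1,q6,q7} | {q4,q5} | {q2}.

4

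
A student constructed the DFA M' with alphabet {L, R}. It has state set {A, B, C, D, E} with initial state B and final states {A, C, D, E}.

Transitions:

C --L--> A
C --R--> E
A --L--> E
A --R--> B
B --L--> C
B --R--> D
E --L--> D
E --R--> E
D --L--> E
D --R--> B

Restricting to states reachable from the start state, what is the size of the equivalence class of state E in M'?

2

Every state is reachable, so we keep all 5.
Initial partition by acceptance: {A,C,D,E} | {B}.
Refine {A,C,D,E} on symbol R: members go to different blocks, giving {A,D} and {C,E}.
Stable partition: {A,D} | {B} | {C,E} — 3 equivalence classes.
The equivalence class containing E is {C,E}, of size 2.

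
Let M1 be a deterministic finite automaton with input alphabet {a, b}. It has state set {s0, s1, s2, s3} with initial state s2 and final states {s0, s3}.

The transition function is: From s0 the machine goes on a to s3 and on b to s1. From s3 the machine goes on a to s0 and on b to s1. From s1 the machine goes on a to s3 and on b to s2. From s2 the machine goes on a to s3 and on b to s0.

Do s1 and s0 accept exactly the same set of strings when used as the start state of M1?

No

Every state is reachable, so we keep all 4.
P0 = {s0,s3} | {s1,s2}.
Refine {s1,s2} on symbol b: members go to different blocks, giving {s1} and {s2}.
No further refinement is possible. Final partition (3 blocks): {s0,s3} | {s1} | {s2}.
s1 and s0 end up in different blocks, so they are distinguishable. For instance, the string 'ε' is accepted from only s0.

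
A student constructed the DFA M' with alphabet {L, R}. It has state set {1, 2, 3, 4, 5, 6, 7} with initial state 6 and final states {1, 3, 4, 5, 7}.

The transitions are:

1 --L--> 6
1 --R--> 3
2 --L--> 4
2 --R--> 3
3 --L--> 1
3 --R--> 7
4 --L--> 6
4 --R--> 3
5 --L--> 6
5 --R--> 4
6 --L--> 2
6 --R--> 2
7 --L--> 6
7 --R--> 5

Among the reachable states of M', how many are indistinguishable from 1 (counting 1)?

2

Every state is reachable, so we keep all 7.
P0 = {1,3,4,5,7} | {2,6}.
On input L, block {1,3,4,5,7} splits into {1,4,5,7} and {3}.
Refine {1,4,5,7} on symbol R: members go to different blocks, giving {1,4} and {5,7}.
Split {2,6} by δ(·,L) → {2} and {6}.
On input R, block {5,7} splits into {5} and {7}.
The partition is now stable with 6 blocks: {1,4} | {2} | {3} | {5} | {6} | {7}.
State 1 belongs to the block {1,4}, which has 2 states.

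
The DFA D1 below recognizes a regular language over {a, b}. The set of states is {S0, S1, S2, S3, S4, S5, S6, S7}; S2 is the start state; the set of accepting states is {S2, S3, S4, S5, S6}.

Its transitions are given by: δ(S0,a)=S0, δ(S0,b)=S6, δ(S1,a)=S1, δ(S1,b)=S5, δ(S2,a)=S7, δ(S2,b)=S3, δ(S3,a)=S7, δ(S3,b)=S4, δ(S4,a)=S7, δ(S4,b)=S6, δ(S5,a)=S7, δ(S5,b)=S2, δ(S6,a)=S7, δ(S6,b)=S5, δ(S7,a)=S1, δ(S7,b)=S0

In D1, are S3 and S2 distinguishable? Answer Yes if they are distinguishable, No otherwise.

All states are reachable from the start state.
P0 = {S2,S3,S4,S5,S6} | {S0,S1,S7}.
Split {S0,S1,S7} by δ(·,b) → {S0,S1} and {S7}.
The partition is now stable with 3 blocks: {S2,S3,S4,S5,S6} | {S0,S1} | {S7}.
S3 and S2 lie in the same block of the stable partition, so they are equivalent — no string distinguishes them.

No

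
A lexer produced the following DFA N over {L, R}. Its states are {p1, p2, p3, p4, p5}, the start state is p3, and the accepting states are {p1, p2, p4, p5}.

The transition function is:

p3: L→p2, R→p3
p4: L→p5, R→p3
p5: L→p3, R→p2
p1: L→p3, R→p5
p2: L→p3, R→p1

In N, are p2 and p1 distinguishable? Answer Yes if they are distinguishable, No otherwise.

States {p4} cannot be reached from the start state, so discard them.
Initial partition by acceptance: {p1,p2,p5} | {p3}.
The partition is now stable with 2 blocks: {p1,p2,p5} | {p3}.
p2 and p1 lie in the same block of the stable partition, so they are equivalent — no string distinguishes them.

No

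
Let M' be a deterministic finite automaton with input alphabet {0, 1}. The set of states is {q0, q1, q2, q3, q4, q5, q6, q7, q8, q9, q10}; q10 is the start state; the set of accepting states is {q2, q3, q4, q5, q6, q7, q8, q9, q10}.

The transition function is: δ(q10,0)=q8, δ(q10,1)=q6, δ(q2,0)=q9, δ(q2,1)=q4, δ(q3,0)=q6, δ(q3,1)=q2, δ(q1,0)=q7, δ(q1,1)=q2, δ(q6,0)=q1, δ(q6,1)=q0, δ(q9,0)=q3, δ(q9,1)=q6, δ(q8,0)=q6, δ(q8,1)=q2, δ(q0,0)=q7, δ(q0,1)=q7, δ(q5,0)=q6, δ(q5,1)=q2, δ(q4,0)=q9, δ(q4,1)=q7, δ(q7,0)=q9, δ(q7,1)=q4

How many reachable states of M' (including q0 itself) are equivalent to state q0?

First remove the unreachable states {q5}; 10 states remain.
Start with accepting vs non-accepting: {q2,q3,q4,q6,q7,q8,q9,q10} | {q0,q1}.
Refine {q2,q3,q4,q6,q7,q8,q9,q10} on symbol 0: members go to different blocks, giving {q2,q3,q4,q7,q8,q9,q10} and {q6}.
Refine {q2,q3,q4,q7,q8,q9,q10} on symbol 0: members go to different blocks, giving {q2,q4,q7,q9,q10} and {q3,q8}.
Split {q2,q4,q7,q9,q10} by δ(·,0) → {q2,q4,q7} and {q9,q10}.
Stable partition: {q2,q4,q7} | {q0,q1} | {q6} | {q3,q8} | {q9,q10} — 5 equivalence classes.
The equivalence class containing q0 is {q0,q1}, of size 2.

2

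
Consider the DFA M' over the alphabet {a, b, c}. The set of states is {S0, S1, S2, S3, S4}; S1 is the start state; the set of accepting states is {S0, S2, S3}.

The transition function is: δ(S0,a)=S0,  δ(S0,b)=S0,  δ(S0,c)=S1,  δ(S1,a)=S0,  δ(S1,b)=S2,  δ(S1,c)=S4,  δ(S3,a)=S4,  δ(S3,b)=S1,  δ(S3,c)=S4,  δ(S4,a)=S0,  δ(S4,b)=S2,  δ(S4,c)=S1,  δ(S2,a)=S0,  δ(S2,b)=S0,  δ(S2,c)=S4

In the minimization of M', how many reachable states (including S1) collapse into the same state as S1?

2

Reachable states from the start: {S0,S1,S2,S4}. Unreachable: {S3} — drop them.
P0 = {S0,S2} | {S1,S4}.
The partition is now stable with 2 blocks: {S0,S2} | {S1,S4}.
State S1 belongs to the block {S1,S4}, which has 2 states.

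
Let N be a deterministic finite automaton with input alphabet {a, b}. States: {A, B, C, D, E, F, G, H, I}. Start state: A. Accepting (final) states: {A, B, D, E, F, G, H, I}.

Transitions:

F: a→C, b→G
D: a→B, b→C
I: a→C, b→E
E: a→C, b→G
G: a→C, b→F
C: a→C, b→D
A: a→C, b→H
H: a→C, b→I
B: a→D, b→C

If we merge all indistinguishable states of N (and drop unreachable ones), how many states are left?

3

P0 = {A,B,D,E,F,G,H,I} | {C}.
Refine {A,B,D,E,F,G,H,I} on symbol a: members go to different blocks, giving {A,E,F,G,H,I} and {B,D}.
Stable partition: {A,E,F,G,H,I} | {C} | {B,D} — 3 equivalence classes.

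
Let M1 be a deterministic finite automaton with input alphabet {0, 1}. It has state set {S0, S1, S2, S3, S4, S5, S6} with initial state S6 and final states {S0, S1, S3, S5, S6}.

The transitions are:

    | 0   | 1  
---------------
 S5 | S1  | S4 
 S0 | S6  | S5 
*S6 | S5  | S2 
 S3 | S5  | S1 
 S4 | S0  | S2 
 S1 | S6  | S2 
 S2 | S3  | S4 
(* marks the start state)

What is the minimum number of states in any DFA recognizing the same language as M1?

3

Every state is reachable, so we keep all 7.
P0 = {S0,S1,S3,S5,S6} | {S2,S4}.
Refine {S0,S1,S3,S5,S6} on symbol 1: members go to different blocks, giving {S1,S5,S6} and {S0,S3}.
Stable partition: {S1,S5,S6} | {S2,S4} | {S0,S3} — 3 equivalence classes.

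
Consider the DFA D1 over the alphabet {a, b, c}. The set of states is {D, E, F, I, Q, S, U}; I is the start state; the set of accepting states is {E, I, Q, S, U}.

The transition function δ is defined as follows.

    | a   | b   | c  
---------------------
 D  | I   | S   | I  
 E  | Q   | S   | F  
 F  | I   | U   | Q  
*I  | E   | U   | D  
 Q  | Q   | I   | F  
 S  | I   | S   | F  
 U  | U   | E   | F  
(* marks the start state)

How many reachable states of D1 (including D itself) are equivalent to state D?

Every state is reachable, so we keep all 7.
Initial partition by acceptance: {E,I,Q,S,U} | {D,F}.
The partition is now stable with 2 blocks: {E,I,Q,S,U} | {D,F}.
The equivalence class containing D is {D,F}, of size 2.

2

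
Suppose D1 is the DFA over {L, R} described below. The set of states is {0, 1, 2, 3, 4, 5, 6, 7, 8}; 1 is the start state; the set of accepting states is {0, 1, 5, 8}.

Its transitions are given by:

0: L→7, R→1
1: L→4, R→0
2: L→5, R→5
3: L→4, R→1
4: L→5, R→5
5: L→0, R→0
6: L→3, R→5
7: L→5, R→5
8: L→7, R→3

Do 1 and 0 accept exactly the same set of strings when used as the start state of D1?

Yes

States {2,3,6,8} cannot be reached from the start state, so discard them.
P0 = {0,1,5} | {4,7}.
Split {0,1,5} by δ(·,L) → {0,1} and {5}.
No further refinement is possible. Final partition (3 blocks): {0,1} | {4,7} | {5}.
1 and 0 lie in the same block of the stable partition, so they are equivalent — no string distinguishes them.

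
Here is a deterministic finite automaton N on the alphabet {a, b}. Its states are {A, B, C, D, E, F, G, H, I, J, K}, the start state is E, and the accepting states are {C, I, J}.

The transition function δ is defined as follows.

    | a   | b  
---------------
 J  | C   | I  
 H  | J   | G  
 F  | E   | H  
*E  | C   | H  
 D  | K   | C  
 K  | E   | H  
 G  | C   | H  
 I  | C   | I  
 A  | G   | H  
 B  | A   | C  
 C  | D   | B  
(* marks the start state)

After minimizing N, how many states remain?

6

Reachable states from the start: {A,B,C,D,E,G,H,I,J,K}. Unreachable: {F} — drop them.
Initial partition by acceptance: {C,I,J} | {A,B,D,E,G,H,K}.
On input a, block {C,I,J} splits into {I,J} and {C}.
Split {A,B,D,E,G,H,K} by δ(·,a) → {A,B,D,K} and {E,G} and {H}.
Split {A,B,D,K} by δ(·,a) → {A,K} and {B,D}.
No further refinement is possible. Final partition (6 blocks): {I,J} | {A,K} | {C} | {E,G} | {H} | {B,D}.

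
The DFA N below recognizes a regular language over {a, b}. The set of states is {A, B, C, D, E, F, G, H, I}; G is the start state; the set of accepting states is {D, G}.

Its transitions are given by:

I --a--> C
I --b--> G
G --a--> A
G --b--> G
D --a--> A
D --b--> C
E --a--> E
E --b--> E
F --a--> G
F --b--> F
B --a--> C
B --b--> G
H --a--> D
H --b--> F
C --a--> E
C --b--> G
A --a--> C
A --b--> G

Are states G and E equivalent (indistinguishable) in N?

No

First remove the unreachable states {B,D,F,H,I}; 4 states remain.
P0 = {G} | {A,C,E}.
Split {A,C,E} by δ(·,b) → {A,C} and {E}.
Refine {A,C} on symbol a: members go to different blocks, giving {A} and {C}.
No further refinement is possible. Final partition (4 blocks): {G} | {A} | {E} | {C}.
G and E end up in different blocks, so they are distinguishable. For instance, the string 'ε' is accepted from only G.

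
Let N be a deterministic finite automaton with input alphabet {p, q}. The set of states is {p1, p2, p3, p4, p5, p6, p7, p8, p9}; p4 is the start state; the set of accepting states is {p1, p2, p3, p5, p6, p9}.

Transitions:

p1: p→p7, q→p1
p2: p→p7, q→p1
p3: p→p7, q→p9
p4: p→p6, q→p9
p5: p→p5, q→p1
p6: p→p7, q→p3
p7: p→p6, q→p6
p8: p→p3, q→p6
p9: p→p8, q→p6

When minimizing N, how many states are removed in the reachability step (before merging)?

3

Starting at p4 and following transitions, the reachable set is {p3, p4, p6, p7, p8, p9}. That leaves p1, p2, p5 unreachable — 3 in total.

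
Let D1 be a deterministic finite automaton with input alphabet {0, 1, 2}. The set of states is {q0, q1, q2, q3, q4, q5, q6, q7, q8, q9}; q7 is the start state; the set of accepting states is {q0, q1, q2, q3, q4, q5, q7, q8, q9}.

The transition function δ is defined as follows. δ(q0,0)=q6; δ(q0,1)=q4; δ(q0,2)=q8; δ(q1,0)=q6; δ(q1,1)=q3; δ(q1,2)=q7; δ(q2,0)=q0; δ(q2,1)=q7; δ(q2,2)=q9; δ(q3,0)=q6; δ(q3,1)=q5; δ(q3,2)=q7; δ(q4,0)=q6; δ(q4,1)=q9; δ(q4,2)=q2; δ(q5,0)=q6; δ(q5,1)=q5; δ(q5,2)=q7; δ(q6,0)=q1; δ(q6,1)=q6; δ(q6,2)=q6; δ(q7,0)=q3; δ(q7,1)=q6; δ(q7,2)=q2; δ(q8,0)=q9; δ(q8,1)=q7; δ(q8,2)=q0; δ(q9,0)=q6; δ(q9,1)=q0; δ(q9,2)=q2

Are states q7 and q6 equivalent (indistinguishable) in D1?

All states are reachable from the start state.
Start with accepting vs non-accepting: {q0,q1,q2,q3,q4,q5,q7,q8,q9} | {q6}.
Refine {q0,q1,q2,q3,q4,q5,q7,q8,q9} on symbol 0: members go to different blocks, giving {q0,q1,q3,q4,q5,q9} and {q2,q7,q8}.
Split {q2,q7,q8} by δ(·,1) → {q2,q8} and {q7}.
On input 2, block {q0,q1,q3,q4,q5,q9} splits into {q0,q4,q9} and {q1,q3,q5}.
Stable partition: {q0,q4,q9} | {q6} | {q2,q8} | {q7} | {q1,q3,q5} — 5 equivalence classes.
q7 and q6 end up in different blocks, so they are distinguishable. For instance, the string 'ε' is accepted from only q7.

No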